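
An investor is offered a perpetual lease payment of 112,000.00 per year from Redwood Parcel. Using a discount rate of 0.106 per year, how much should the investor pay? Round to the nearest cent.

Level perpetuity: PV = C / r = 112,000.00 / 0.106 = 1,056,603.77

1056603.77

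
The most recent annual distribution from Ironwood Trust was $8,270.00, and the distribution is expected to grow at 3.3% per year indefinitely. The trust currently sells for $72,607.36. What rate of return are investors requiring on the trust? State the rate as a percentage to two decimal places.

D₁ = $8,270.00 × 1.033 = $8,542.9100
P = D₁/(r − g) ⇒ r = D₁/P + g = $8,542.9100/$72,607.36 + 0.033 = 0.117659 + 0.033 = 0.150659

15.07%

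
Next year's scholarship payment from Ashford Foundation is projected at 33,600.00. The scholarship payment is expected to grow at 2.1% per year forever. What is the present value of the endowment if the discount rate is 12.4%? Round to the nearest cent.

326213.59

Growing perpetuity: P = D₁ / (r − g) = 33,600.0000 / (0.124 − 0.021) = 326,213.59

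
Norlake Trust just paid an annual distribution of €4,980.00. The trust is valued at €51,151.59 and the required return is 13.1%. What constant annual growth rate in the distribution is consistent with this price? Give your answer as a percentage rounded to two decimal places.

P = D₀(1+g)/(r−g) ⇒ P(r−g) = D₀(1+g) ⇒ g(P+D₀) = P·r − D₀
g = (P·r − D₀)/(P + D₀) = (€51,151.59×0.131 − €4,980.00) / (€51,151.59 + €4,980.00) = 0.030658

3.07%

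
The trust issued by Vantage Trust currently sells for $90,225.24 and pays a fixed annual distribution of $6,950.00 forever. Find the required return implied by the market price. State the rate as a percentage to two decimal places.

P = C/r ⇒ r = C/P = $6,950.00/$90,225.24 = 0.077029

7.70%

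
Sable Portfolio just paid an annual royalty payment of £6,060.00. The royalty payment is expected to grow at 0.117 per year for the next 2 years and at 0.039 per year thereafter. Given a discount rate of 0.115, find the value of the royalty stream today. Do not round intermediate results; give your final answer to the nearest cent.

£95296.68

D_1 = 6769.02000
D_2 = 7560.99534
Terminal value at year 2: TV = D_2×(1+g_2)/(r−g_2) = 7855.87416/0.076 = 103366.76524
P_0 = D_1/(1+r)^1 + D_2/(1+r)^2 + TV/(1+r)^2
    = 6070.86996 + 6081.75941 + 83144.05296 = 95296.68232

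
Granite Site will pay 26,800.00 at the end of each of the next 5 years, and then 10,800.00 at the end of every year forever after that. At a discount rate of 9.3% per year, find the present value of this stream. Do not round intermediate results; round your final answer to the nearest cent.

PV of 5-year annuity: 26,800.00 × [1 − (1+0.093)^−5] / 0.093 = 103436.25574
Perpetuity value at year 5: 10,800.00 / 0.093 = 116129.03226
PV of perpetuity: 116129.03226 / (1+0.093)^5 = 74445.76502
Total PV = 103436.25574 + 74445.76502 = 177882.02076

177882.02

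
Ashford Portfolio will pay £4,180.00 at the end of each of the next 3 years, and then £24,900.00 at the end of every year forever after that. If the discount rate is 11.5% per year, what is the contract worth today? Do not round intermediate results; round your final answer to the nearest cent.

PV of 3-year annuity: £4,180.00 × [1 − (1+0.115)^−3] / 0.115 = 10126.54903
Perpetuity value at year 3: £24,900.00 / 0.115 = 216521.73913
PV of perpetuity: 216521.73913 / (1+0.115)^3 = 156198.51641
Total PV = 10126.54903 + 156198.51641 = 166325.06545

£166325.07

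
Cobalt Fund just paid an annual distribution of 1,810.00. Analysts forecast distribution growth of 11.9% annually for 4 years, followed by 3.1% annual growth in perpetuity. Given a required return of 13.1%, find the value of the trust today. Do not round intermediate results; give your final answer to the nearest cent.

24931.62

D_1 = 2025.39000
D_2 = 2266.41141
D_3 = 2536.11437
D_4 = 2837.91198
Terminal value at year 4: TV = D_4×(1+g_2)/(r−g_2) = 2925.88725/0.1 = 29258.87249
P_0 = D_1/(1+r)^1 + D_2/(1+r)^2 + D_3/(1+r)^3 + D_4/(1+r)^4 + TV/(1+r)^4
    = 1790.79576 + 1771.79527 + 1752.99638 + 1734.39695 + 17881.63256 = 24931.61692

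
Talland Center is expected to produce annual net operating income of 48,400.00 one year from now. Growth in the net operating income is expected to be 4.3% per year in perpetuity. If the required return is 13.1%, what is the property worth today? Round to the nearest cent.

550000.00

Growing perpetuity: P = D₁ / (r − g) = 48,400.0000 / (0.131 − 0.043) = 550,000.00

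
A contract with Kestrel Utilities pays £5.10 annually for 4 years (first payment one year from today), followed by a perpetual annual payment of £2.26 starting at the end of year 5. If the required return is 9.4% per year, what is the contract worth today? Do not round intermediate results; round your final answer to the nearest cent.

PV of 4-year annuity: £5.10 × [1 − (1+0.094)^−4] / 0.094 = 16.37854
Perpetuity value at year 4: £2.26 / 0.094 = 24.04255
PV of perpetuity: 24.04255 / (1+0.094)^4 = 16.78461
Total PV = 16.37854 + 16.78461 = 33.16315

£33.16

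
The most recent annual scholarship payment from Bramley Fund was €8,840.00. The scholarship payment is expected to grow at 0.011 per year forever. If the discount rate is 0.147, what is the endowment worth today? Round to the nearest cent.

D₁ = D₀ × (1 + g) = €8,840.00 × 1.011 = €8,937.2400
Growing perpetuity: P = D₁ / (r − g) = €8,937.2400 / (0.147 − 0.011) = €65,715.00

€65715.00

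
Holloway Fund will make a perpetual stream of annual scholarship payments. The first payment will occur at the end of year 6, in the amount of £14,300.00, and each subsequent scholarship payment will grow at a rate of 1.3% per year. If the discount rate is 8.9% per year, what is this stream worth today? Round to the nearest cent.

Value at end of year 5: C₁ / (r − g) = £14,300.00 / (0.089 − 0.013) = £188,157.8947
Discount to today: PV = £188,157.8947 / (1 + 0.089)^5 = £188,157.8947 / 1.531579 = £122,852.23

£122852.23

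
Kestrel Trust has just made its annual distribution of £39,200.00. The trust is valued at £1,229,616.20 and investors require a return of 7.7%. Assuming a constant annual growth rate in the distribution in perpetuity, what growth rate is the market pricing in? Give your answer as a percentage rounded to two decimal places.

4.37%

P = D₀(1+g)/(r−g) ⇒ P(r−g) = D₀(1+g) ⇒ g(P+D₀) = P·r − D₀
g = (P·r − D₀)/(P + D₀) = (£1,229,616.20×0.077 − £39,200.00) / (£1,229,616.20 + £39,200.00) = 0.043726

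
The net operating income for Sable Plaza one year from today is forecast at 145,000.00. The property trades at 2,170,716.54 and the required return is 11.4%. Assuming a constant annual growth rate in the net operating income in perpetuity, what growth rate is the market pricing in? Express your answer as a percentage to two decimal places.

4.72%

P = D₁/(r−g) ⇒ g = r − D₁/P = 0.114 − 145,000.00/2,170,716.54 = 0.047202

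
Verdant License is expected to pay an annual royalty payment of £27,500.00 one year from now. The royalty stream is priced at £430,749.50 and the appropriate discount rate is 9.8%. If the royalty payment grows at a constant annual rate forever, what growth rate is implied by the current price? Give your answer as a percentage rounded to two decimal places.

3.42%

P = D₁/(r−g) ⇒ g = r − D₁/P = 0.098 − £27,500.00/£430,749.50 = 0.034158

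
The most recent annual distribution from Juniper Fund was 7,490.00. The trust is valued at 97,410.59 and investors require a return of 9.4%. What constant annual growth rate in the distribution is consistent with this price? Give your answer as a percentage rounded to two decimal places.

1.59%

P = D₀(1+g)/(r−g) ⇒ P(r−g) = D₀(1+g) ⇒ g(P+D₀) = P·r − D₀
g = (P·r − D₀)/(P + D₀) = (97,410.59×0.094 − 7,490.00) / (97,410.59 + 7,490.00) = 0.015887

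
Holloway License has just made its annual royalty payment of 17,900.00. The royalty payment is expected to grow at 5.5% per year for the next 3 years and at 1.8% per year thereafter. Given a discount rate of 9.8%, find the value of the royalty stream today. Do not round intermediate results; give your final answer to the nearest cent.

D_1 = 18884.50000
D_2 = 19923.14750
D_3 = 21018.92061
Terminal value at year 3: TV = D_3×(1+g_2)/(r−g_2) = 21397.26118/0.08 = 267465.76479
P_0 = D_1/(1+r)^1 + D_2/(1+r)^2 + D_3/(1+r)^3 + TV/(1+r)^3
    = 17198.99818 + 16525.44907 + 15878.27757 + 202051.08204 = 251653.80685

251653.81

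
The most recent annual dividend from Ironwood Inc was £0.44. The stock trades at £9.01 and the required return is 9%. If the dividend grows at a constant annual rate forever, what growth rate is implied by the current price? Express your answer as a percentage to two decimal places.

P = D₀(1+g)/(r−g) ⇒ P(r−g) = D₀(1+g) ⇒ g(P+D₀) = P·r − D₀
g = (P·r − D₀)/(P + D₀) = (£9.01×0.09 − £0.44) / (£9.01 + £0.44) = 0.039249

3.92%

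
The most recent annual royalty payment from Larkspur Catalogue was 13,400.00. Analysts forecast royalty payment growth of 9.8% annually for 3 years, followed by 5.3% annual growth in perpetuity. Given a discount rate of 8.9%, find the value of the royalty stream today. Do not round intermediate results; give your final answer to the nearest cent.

D_1 = 14713.20000
D_2 = 16155.09360
D_3 = 17738.29277
Terminal value at year 3: TV = D_3×(1+g_2)/(r−g_2) = 18678.42229/0.036 = 518845.06360
P_0 = D_1/(1+r)^1 + D_2/(1+r)^2 + D_3/(1+r)^3 + TV/(1+r)^3
    = 13510.74380 + 13622.40284 + 13734.98468 + 401748.30198 = 442616.43330

442616.43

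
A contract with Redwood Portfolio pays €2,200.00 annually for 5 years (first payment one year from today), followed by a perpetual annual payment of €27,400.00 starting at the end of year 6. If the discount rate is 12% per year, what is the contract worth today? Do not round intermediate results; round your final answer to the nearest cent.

€137492.97

PV of 5-year annuity: €2,200.00 × [1 − (1+0.12)^−5] / 0.12 = 7930.50765
Perpetuity value at year 5: €27,400.00 / 0.12 = 228333.33333
PV of perpetuity: 228333.33333 / (1+0.12)^5 = 129562.46539
Total PV = 7930.50765 + 129562.46539 = 137492.97303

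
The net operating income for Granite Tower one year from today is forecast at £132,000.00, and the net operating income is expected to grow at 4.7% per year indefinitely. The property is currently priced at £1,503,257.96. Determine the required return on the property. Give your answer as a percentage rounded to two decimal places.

13.48%

P = D₁/(r − g) ⇒ r = D₁/P + g = £132,000.0000/£1,503,257.96 + 0.047 = 0.087809 + 0.047 = 0.134809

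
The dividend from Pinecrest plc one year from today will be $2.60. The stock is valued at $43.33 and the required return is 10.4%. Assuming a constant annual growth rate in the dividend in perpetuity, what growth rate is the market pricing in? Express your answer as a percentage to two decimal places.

4.40%

P = D₁/(r−g) ⇒ g = r − D₁/P = 0.104 − $2.60/$43.33 = 0.043995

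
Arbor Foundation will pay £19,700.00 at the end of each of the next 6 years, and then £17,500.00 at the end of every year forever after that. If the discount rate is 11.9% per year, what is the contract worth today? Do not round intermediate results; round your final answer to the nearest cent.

£156129.60

PV of 6-year annuity: £19,700.00 × [1 − (1+0.119)^−6] / 0.119 = 81224.63656
Perpetuity value at year 6: £17,500.00 / 0.119 = 147058.82353
PV of perpetuity: 147058.82353 / (1+0.119)^6 = 74904.95857
Total PV = 81224.63656 + 74904.95857 = 156129.59512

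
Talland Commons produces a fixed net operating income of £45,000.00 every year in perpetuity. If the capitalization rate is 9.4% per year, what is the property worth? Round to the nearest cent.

Level perpetuity: PV = C / r = £45,000.00 / 0.094 = £478,723.40

£478723.40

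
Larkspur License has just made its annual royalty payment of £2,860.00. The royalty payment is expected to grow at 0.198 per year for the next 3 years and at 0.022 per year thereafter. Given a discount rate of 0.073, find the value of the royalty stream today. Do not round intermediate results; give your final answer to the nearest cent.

£90504.89

D_1 = 3426.28000
D_2 = 4104.68344
D_3 = 4917.41076
Terminal value at year 3: TV = D_3×(1+g_2)/(r−g_2) = 5025.59380/0.051 = 98541.05486
P_0 = D_1/(1+r)^1 + D_2/(1+r)^2 + D_3/(1+r)^3 + TV/(1+r)^3
    = 3193.17801 + 3565.16985 + 3980.49719 + 79766.04168 = 90504.88672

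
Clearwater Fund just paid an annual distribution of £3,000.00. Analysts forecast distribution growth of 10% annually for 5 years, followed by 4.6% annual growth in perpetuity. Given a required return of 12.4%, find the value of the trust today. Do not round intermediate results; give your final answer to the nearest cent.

£50181.28

D_1 = 3300.00000
D_2 = 3630.00000
D_3 = 3993.00000
D_4 = 4392.30000
D_5 = 4831.53000
Terminal value at year 5: TV = D_5×(1+g_2)/(r−g_2) = 5053.78038/0.078 = 64792.05615
P_0 = D_1/(1+r)^1 + D_2/(1+r)^2 + D_3/(1+r)^3 + D_4/(1+r)^4 + D_5/(1+r)^5 + TV/(1+r)^5
    = 2935.94306 + 2873.25388 + 2811.90327 + 2751.86263 + 2693.10400 + 36115.21513 = 50181.28197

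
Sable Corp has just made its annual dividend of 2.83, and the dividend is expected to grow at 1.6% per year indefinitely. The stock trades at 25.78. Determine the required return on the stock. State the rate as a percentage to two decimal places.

12.75%

D₁ = 2.83 × 1.016 = 2.8753
P = D₁/(r − g) ⇒ r = D₁/P + g = 2.8753/25.78 + 0.016 = 0.111531 + 0.016 = 0.127531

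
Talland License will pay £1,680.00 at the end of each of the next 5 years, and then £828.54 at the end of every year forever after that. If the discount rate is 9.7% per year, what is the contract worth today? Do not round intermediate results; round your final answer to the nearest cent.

PV of 5-year annuity: £1,680.00 × [1 − (1+0.097)^−5] / 0.097 = 6417.63201
Perpetuity value at year 5: £828.54 / 0.097 = 8541.64948
PV of perpetuity: 8541.64948 / (1+0.097)^5 = 5376.61090
Total PV = 6417.63201 + 5376.61090 = 11794.24291

£11794.24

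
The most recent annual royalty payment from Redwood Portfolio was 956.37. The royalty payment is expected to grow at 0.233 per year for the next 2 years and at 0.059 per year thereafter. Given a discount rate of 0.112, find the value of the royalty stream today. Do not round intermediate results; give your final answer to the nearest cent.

D_1 = 1179.20421
D_2 = 1453.95879
Terminal value at year 2: TV = D_2×(1+g_2)/(r−g_2) = 1539.74236/0.053 = 29051.74263
P_0 = D_1/(1+r)^1 + D_2/(1+r)^2 + TV/(1+r)^2
    = 1060.43544 + 1175.82455 + 23494.30561 = 25730.56560

25730.57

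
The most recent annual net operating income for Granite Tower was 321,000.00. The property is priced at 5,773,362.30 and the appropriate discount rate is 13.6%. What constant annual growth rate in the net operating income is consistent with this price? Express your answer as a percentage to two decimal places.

7.62%

P = D₀(1+g)/(r−g) ⇒ P(r−g) = D₀(1+g) ⇒ g(P+D₀) = P·r − D₀
g = (P·r − D₀)/(P + D₀) = (5,773,362.30×0.136 − 321,000.00) / (5,773,362.30 + 321,000.00) = 0.076165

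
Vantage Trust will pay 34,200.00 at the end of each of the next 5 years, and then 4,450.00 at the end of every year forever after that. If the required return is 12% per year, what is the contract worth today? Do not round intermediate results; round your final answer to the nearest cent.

144325.43

PV of 5-year annuity: 34,200.00 × [1 − (1+0.12)^−5] / 0.12 = 123283.34612
Perpetuity value at year 5: 4,450.00 / 0.12 = 37083.33333
PV of perpetuity: 37083.33333 / (1+0.12)^5 = 21042.07923
Total PV = 123283.34612 + 21042.07923 = 144325.42535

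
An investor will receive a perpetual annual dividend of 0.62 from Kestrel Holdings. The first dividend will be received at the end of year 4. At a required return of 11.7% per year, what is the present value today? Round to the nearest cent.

3.80

Value at end of year 3: C / r = 0.62 / 0.117 = 5.2991
Discount to today: PV = 5.2991 / (1 + 0.117)^3 = 5.2991 / 1.393669 = 3.80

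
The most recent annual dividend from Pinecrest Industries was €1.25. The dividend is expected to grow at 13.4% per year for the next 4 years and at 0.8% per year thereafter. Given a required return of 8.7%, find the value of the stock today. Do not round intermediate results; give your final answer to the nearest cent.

D_1 = 1.41750
D_2 = 1.60745
D_3 = 1.82284
D_4 = 2.06710
Terminal value at year 4: TV = D_4×(1+g_2)/(r−g_2) = 2.08364/0.079 = 26.37519
P_0 = D_1/(1+r)^1 + D_2/(1+r)^2 + D_3/(1+r)^3 + D_4/(1+r)^4 + TV/(1+r)^4
    = 1.30405 + 1.36043 + 1.41926 + 1.48062 + 18.89198 = 24.45634

€24.46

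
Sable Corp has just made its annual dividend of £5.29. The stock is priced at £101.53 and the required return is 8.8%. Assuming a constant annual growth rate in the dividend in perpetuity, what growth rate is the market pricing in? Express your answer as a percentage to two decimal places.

P = D₀(1+g)/(r−g) ⇒ P(r−g) = D₀(1+g) ⇒ g(P+D₀) = P·r − D₀
g = (P·r − D₀)/(P + D₀) = (£101.53×0.088 − £5.29) / (£101.53 + £5.29) = 0.034119

3.41%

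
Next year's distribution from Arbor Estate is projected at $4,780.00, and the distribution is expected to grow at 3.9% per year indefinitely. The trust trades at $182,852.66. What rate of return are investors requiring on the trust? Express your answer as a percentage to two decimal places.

P = D₁/(r − g) ⇒ r = D₁/P + g = $4,780.0000/$182,852.66 + 0.039 = 0.026141 + 0.039 = 0.065141

6.51%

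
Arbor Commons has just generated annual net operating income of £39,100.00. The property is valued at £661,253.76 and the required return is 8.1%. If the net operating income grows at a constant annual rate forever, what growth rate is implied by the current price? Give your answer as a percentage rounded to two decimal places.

2.06%

P = D₀(1+g)/(r−g) ⇒ P(r−g) = D₀(1+g) ⇒ g(P+D₀) = P·r − D₀
g = (P·r − D₀)/(P + D₀) = (£661,253.76×0.081 − £39,100.00) / (£661,253.76 + £39,100.00) = 0.020649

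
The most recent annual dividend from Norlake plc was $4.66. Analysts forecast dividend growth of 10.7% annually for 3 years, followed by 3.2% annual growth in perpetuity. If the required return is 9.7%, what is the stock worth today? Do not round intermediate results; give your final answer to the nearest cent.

D_1 = 5.15862
D_2 = 5.71059
D_3 = 6.32163
Terminal value at year 3: TV = D_3×(1+g_2)/(r−g_2) = 6.52392/0.065 = 100.36797
P_0 = D_1/(1+r)^1 + D_2/(1+r)^2 + D_3/(1+r)^3 + TV/(1+r)^3
    = 4.70248 + 4.74535 + 4.78860 + 76.02829 = 90.26472

$90.26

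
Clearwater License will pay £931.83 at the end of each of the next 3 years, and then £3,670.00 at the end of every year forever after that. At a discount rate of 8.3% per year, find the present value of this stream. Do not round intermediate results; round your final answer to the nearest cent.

£37198.36

PV of 3-year annuity: £931.83 × [1 − (1+0.083)^−3] / 0.083 = 2388.47615
Perpetuity value at year 3: £3,670.00 / 0.083 = 44216.86747
PV of perpetuity: 44216.86747 / (1+0.083)^3 = 34809.88608
Total PV = 2388.47615 + 34809.88608 = 37198.36223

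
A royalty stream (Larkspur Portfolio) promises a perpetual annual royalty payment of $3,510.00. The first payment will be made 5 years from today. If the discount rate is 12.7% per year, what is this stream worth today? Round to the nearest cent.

Value at end of year 4: C / r = $3,510.00 / 0.127 = $27,637.7953
Discount to today: PV = $27,637.7953 / (1 + 0.127)^4 = $27,637.7953 / 1.613228 = $17,131.99

$17131.99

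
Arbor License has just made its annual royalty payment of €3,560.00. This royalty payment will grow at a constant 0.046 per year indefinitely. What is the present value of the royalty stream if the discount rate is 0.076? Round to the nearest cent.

D₁ = D₀ × (1 + g) = €3,560.00 × 1.046 = €3,723.7600
Growing perpetuity: P = D₁ / (r − g) = €3,723.7600 / (0.076 − 0.046) = €124,125.33

€124125.33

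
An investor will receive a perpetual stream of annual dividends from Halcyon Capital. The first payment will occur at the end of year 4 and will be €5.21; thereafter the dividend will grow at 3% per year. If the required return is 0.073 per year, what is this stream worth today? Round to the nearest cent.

€98.08

Value at end of year 3: C₁ / (r − g) = €5.21 / (0.073 − 0.03) = €121.1628
Discount to today: PV = €121.1628 / (1 + 0.073)^3 = €121.1628 / 1.235376 = €98.08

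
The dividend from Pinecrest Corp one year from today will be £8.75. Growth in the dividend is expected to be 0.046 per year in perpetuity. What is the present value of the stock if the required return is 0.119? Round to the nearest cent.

£119.86

Growing perpetuity: P = D₁ / (r − g) = £8.7500 / (0.119 − 0.046) = £119.86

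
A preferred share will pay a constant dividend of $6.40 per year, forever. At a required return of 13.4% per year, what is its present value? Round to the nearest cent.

$47.76

Level perpetuity: PV = C / r = $6.40 / 0.134 = $47.76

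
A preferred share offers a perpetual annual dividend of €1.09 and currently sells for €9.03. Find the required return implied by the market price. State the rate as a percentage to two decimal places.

12.07%

P = C/r ⇒ r = C/P = €1.09/€9.03 = 0.120709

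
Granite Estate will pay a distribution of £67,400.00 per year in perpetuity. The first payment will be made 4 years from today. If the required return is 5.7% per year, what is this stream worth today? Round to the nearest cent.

Value at end of year 3: C / r = £67,400.00 / 0.057 = £1,182,456.1404
Discount to today: PV = £1,182,456.1404 / (1 + 0.057)^3 = £1,182,456.1404 / 1.180932 = £1,001,290.46

£1001290.46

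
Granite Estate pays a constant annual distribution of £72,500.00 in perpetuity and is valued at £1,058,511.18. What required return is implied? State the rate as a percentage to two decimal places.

6.85%

P = C/r ⇒ r = C/P = £72,500.00/£1,058,511.18 = 0.068492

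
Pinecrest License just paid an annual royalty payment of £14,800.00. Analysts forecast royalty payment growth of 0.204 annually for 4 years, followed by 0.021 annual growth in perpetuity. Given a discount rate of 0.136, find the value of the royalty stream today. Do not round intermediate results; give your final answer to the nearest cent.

D_1 = 17819.20000
D_2 = 21454.31680
D_3 = 25830.99743
D_4 = 31100.52090
Terminal value at year 4: TV = D_4×(1+g_2)/(r−g_2) = 31753.63184/0.115 = 276118.53775
P_0 = D_1/(1+r)^1 + D_2/(1+r)^2 + D_3/(1+r)^3 + D_4/(1+r)^4 + TV/(1+r)^4
    = 15685.91549 + 16624.86114 + 17620.01128 + 18674.73026 + 165799.12694 = 234404.64511

£234404.65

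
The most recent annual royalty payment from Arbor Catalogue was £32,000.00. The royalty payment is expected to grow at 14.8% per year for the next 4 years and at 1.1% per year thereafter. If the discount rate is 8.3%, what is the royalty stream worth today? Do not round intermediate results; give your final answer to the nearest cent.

D_1 = 36736.00000
D_2 = 42172.92800
D_3 = 48414.52134
D_4 = 55579.87050
Terminal value at year 4: TV = D_4×(1+g_2)/(r−g_2) = 56191.24908/0.072 = 780434.01498
P_0 = D_1/(1+r)^1 + D_2/(1+r)^2 + D_3/(1+r)^3 + D_4/(1+r)^4 + TV/(1+r)^4
    = 33920.59095 + 35956.45283 + 38114.50401 + 40402.07812 + 567312.51363 = 715706.13955

£715706.14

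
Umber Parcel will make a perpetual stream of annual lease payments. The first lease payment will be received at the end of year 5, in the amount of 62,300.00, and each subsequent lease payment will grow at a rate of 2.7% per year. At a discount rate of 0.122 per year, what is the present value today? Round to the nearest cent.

Value at end of year 4: C₁ / (r − g) = 62,300.00 / (0.122 − 0.027) = 655,789.4737
Discount to today: PV = 655,789.4737 / (1 + 0.122)^4 = 655,789.4737 / 1.584789 = 413,802.41

413802.41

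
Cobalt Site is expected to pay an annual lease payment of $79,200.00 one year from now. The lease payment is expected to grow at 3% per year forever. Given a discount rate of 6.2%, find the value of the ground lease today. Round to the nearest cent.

Growing perpetuity: P = D₁ / (r − g) = $79,200.0000 / (0.062 − 0.03) = $2,475,000.00

$2475000.00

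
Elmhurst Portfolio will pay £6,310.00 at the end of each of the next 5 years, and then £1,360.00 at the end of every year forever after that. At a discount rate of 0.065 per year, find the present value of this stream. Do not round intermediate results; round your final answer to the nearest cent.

£41493.69

PV of 5-year annuity: £6,310.00 × [1 − (1+0.065)^−5] / 0.065 = 26222.33725
Perpetuity value at year 5: £1,360.00 / 0.065 = 20923.07692
PV of perpetuity: 20923.07692 / (1+0.065)^5 = 15271.35289
Total PV = 26222.33725 + 15271.35289 = 41493.69014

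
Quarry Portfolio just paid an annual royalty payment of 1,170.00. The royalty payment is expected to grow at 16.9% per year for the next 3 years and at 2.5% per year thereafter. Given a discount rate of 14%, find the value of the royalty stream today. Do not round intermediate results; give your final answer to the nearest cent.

D_1 = 1367.73000
D_2 = 1598.87637
D_3 = 1869.08648
Terminal value at year 3: TV = D_3×(1+g_2)/(r−g_2) = 1915.81364/0.115 = 16659.24903
P_0 = D_1/(1+r)^1 + D_2/(1+r)^2 + D_3/(1+r)^3 + TV/(1+r)^3
    = 1199.76316 + 1230.28345 + 1261.58013 + 11244.51858 = 14936.14532

14936.15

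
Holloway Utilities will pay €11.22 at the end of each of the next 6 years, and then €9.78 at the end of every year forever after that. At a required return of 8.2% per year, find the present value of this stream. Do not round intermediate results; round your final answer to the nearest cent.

PV of 6-year annuity: €11.22 × [1 − (1+0.082)^−6] / 0.082 = 51.55550
Perpetuity value at year 6: €9.78 / 0.082 = 119.26829
PV of perpetuity: 119.26829 / (1+0.082)^6 = 74.32954
Total PV = 51.55550 + 74.32954 = 125.88504

€125.89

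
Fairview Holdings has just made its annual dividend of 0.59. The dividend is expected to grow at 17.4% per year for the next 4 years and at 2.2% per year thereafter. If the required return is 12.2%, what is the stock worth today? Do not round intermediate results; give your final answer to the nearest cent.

9.87

D_1 = 0.69266
D_2 = 0.81318
D_3 = 0.95468
D_4 = 1.12079
Terminal value at year 4: TV = D_4×(1+g_2)/(r−g_2) = 1.14545/0.1 = 11.45448
P_0 = D_1/(1+r)^1 + D_2/(1+r)^2 + D_3/(1+r)^3 + D_4/(1+r)^4 + TV/(1+r)^4
    = 0.61734 + 0.64596 + 0.67589 + 0.70722 + 7.22776 = 9.87417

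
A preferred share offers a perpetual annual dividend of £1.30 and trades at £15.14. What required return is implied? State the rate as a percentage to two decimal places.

8.59%

P = C/r ⇒ r = C/P = £1.30/£15.14 = 0.085865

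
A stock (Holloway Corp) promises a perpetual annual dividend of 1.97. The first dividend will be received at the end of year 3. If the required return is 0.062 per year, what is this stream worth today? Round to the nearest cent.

28.17

Value at end of year 2: C / r = 1.97 / 0.062 = 31.7742
Discount to today: PV = 31.7742 / (1 + 0.062)^2 = 31.7742 / 1.127844 = 28.17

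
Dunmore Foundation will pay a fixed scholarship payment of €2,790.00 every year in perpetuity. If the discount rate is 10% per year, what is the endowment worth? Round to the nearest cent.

Level perpetuity: PV = C / r = €2,790.00 / 0.1 = €27,900.00

€27900.00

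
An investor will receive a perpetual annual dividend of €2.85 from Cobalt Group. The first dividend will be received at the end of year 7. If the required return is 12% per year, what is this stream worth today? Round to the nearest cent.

€12.03

Value at end of year 6: C / r = €2.85 / 0.12 = €23.7500
Discount to today: PV = €23.7500 / (1 + 0.12)^6 = €23.7500 / 1.973823 = €12.03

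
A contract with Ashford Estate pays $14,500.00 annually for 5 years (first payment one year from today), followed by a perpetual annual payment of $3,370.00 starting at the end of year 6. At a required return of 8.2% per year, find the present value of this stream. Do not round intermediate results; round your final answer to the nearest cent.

$85303.16

PV of 5-year annuity: $14,500.00 × [1 − (1+0.082)^−5] / 0.082 = 57590.39985
Perpetuity value at year 5: $3,370.00 / 0.082 = 41097.56098
PV of perpetuity: 41097.56098 / (1+0.082)^5 = 27712.75770
Total PV = 57590.39985 + 27712.75770 = 85303.15755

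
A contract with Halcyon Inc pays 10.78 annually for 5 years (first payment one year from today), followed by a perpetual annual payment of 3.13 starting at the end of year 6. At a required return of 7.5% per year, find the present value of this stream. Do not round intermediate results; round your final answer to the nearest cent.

PV of 5-year annuity: 10.78 × [1 − (1+0.075)^−5] / 0.075 = 43.61464
Perpetuity value at year 5: 3.13 / 0.075 = 41.73333
PV of perpetuity: 41.73333 / (1+0.075)^5 = 29.06971
Total PV = 43.61464 + 29.06971 = 72.68435

72.68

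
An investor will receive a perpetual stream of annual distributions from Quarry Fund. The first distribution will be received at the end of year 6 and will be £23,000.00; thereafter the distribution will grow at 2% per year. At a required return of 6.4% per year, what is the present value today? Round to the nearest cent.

Value at end of year 5: C₁ / (r − g) = £23,000.00 / (0.064 − 0.02) = £522,727.2727
Discount to today: PV = £522,727.2727 / (1 + 0.064)^5 = £522,727.2727 / 1.363666 = £383,324.89

£383324.89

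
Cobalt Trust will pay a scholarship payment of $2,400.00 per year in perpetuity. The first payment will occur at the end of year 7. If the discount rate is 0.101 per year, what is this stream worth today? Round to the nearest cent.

Value at end of year 6: C / r = $2,400.00 / 0.101 = $23,762.3762
Discount to today: PV = $23,762.3762 / (1 + 0.101)^6 = $23,762.3762 / 1.781246 = $13,340.31

$13340.31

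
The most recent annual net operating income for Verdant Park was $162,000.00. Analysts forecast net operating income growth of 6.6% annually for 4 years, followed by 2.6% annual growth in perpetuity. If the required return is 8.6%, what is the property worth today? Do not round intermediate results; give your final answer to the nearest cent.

D_1 = 172692.00000
D_2 = 184089.67200
D_3 = 196239.59035
D_4 = 209191.40332
Terminal value at year 4: TV = D_4×(1+g_2)/(r−g_2) = 214630.37980/0.06 = 3577172.99669
P_0 = D_1/(1+r)^1 + D_2/(1+r)^2 + D_3/(1+r)^3 + D_4/(1+r)^4 + TV/(1+r)^4
    = 159016.57459 + 156088.09255 + 153213.54204 + 150391.92985 + 2571702.00043 = 3190412.13945

$3190412.14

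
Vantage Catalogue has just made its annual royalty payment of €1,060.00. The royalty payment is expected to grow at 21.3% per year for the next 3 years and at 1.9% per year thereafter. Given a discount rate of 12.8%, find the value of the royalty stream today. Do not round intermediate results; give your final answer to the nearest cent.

€16006.56

D_1 = 1285.78000
D_2 = 1559.65114
D_3 = 1891.85683
Terminal value at year 3: TV = D_3×(1+g_2)/(r−g_2) = 1927.80211/0.109 = 17686.25791
P_0 = D_1/(1+r)^1 + D_2/(1+r)^2 + D_3/(1+r)^3 + TV/(1+r)^3
    = 1139.87589 + 1225.77079 + 1318.13827 + 12322.77886 = 16006.56381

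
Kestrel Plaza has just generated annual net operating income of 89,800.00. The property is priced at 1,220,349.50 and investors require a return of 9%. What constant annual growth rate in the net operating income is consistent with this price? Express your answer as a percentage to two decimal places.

1.53%

P = D₀(1+g)/(r−g) ⇒ P(r−g) = D₀(1+g) ⇒ g(P+D₀) = P·r − D₀
g = (P·r − D₀)/(P + D₀) = (1,220,349.50×0.09 − 89,800.00) / (1,220,349.50 + 89,800.00) = 0.015289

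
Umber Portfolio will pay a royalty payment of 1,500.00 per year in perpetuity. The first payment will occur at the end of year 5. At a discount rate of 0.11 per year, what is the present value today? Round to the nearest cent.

8982.70

Value at end of year 4: C / r = 1,500.00 / 0.11 = 13,636.3636
Discount to today: PV = 13,636.3636 / (1 + 0.11)^4 = 13,636.3636 / 1.518070 = 8,982.70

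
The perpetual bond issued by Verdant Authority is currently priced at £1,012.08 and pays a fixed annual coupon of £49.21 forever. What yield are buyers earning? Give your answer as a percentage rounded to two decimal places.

4.86%

P = C/r ⇒ r = C/P = £49.21/£1,012.08 = 0.048623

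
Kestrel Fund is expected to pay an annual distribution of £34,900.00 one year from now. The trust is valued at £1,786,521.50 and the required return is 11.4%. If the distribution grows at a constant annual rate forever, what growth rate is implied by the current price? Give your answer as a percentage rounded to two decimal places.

P = D₁/(r−g) ⇒ g = r − D₁/P = 0.114 − £34,900.00/£1,786,521.50 = 0.094465

9.45%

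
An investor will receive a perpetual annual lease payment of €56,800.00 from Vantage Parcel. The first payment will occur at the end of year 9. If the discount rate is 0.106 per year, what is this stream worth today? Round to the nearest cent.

€239332.38

Value at end of year 8: C / r = €56,800.00 / 0.106 = €535,849.0566
Discount to today: PV = €535,849.0566 / (1 + 0.106)^8 = €535,849.0566 / 2.238933 = €239,332.38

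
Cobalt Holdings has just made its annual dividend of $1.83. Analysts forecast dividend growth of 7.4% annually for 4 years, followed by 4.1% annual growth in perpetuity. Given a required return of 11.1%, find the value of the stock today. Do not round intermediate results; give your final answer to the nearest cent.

D_1 = 1.96542
D_2 = 2.11086
D_3 = 2.26706
D_4 = 2.43483
Terminal value at year 4: TV = D_4×(1+g_2)/(r−g_2) = 2.53466/0.07 = 36.20936
P_0 = D_1/(1+r)^1 + D_2/(1+r)^2 + D_3/(1+r)^3 + D_4/(1+r)^4 + TV/(1+r)^4
    = 1.76905 + 1.71014 + 1.65319 + 1.59813 + 23.76647 = 30.49698

$30.50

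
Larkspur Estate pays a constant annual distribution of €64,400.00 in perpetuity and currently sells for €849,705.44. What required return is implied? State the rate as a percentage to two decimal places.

7.58%

P = C/r ⇒ r = C/P = €64,400.00/€849,705.44 = 0.075791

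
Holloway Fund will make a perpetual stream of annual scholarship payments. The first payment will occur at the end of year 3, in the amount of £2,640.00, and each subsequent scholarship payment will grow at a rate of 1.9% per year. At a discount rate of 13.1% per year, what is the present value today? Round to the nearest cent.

£18427.26

Value at end of year 2: C₁ / (r − g) = £2,640.00 / (0.131 − 0.019) = £23,571.4286
Discount to today: PV = £23,571.4286 / (1 + 0.131)^2 = £23,571.4286 / 1.279161 = £18,427.26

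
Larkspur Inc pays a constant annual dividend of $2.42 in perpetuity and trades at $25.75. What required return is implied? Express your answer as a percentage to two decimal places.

P = C/r ⇒ r = C/P = $2.42/$25.75 = 0.093981

9.40%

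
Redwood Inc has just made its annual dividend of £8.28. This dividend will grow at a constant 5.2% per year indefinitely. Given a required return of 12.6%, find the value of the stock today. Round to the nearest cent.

D₁ = D₀ × (1 + g) = £8.28 × 1.052 = £8.7106
Growing perpetuity: P = D₁ / (r − g) = £8.7106 / (0.126 − 0.052) = £117.71

£117.71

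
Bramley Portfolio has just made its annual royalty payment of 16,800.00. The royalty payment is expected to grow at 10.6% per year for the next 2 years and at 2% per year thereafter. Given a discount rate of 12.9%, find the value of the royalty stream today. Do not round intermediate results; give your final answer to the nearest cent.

D_1 = 18580.80000
D_2 = 20550.36480
Terminal value at year 2: TV = D_2×(1+g_2)/(r−g_2) = 20961.37210/0.109 = 192306.16602
P_0 = D_1/(1+r)^1 + D_2/(1+r)^2 + TV/(1+r)^2
    = 16457.75022 + 16122.47276 + 150870.84600 = 183451.06898

183451.07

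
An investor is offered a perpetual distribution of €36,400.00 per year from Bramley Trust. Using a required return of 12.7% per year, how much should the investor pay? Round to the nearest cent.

€286614.17

Level perpetuity: PV = C / r = €36,400.00 / 0.127 = €286,614.17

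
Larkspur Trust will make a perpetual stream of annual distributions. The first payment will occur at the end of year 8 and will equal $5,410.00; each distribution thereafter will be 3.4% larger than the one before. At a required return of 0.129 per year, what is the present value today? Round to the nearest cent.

Value at end of year 7: C₁ / (r − g) = $5,410.00 / (0.129 − 0.034) = $56,947.3684
Discount to today: PV = $56,947.3684 / (1 + 0.129)^7 = $56,947.3684 / 2.338070 = $24,356.57

$24356.57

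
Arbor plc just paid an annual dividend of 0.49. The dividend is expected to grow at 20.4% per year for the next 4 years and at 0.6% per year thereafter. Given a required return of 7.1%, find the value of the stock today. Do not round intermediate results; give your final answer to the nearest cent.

14.76

D_1 = 0.58996
D_2 = 0.71031
D_3 = 0.85522
D_4 = 1.02968
Terminal value at year 4: TV = D_4×(1+g_2)/(r−g_2) = 1.03586/0.065 = 15.93627
P_0 = D_1/(1+r)^1 + D_2/(1+r)^2 + D_3/(1+r)^3 + D_4/(1+r)^4 + TV/(1+r)^4
    = 0.55085 + 0.61926 + 0.69616 + 0.78261 + 12.11236 = 14.76123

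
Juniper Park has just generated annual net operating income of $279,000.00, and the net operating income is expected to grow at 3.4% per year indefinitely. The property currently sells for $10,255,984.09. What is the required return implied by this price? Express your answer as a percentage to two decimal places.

6.21%

D₁ = $279,000.00 × 1.034 = $288,486.0000
P = D₁/(r − g) ⇒ r = D₁/P + g = $288,486.0000/$10,255,984.09 + 0.034 = 0.028129 + 0.034 = 0.062129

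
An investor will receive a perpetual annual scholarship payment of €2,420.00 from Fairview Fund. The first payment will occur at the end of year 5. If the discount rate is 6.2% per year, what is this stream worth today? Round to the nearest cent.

Value at end of year 4: C / r = €2,420.00 / 0.062 = €39,032.2581
Discount to today: PV = €39,032.2581 / (1 + 0.062)^4 = €39,032.2581 / 1.272032 = €30,684.96

€30684.96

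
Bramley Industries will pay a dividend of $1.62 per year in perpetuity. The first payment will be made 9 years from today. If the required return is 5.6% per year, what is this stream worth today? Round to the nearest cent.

$18.71

Value at end of year 8: C / r = $1.62 / 0.056 = $28.9286
Discount to today: PV = $28.9286 / (1 + 0.056)^8 = $28.9286 / 1.546363 = $18.71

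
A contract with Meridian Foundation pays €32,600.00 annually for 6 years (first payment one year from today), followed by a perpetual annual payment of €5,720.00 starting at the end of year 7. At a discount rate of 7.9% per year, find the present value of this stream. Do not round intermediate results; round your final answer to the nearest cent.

€197045.94

PV of 6-year annuity: €32,600.00 × [1 − (1+0.079)^−6] / 0.079 = 151164.16024
Perpetuity value at year 6: €5,720.00 / 0.079 = 72405.06329
PV of perpetuity: 72405.06329 / (1+0.079)^6 = 45881.78119
Total PV = 151164.16024 + 45881.78119 = 197045.94143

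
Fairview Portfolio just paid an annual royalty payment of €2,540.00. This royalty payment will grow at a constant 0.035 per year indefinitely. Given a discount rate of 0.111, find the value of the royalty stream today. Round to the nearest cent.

D₁ = D₀ × (1 + g) = €2,540.00 × 1.035 = €2,628.9000
Growing perpetuity: P = D₁ / (r − g) = €2,628.9000 / (0.111 − 0.035) = €34,590.79

€34590.79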